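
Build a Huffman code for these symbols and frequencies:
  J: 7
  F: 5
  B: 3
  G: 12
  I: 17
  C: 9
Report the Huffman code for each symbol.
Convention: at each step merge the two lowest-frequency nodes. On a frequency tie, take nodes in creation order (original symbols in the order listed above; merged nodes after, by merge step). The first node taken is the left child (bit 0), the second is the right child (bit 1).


Huffman tree construction:
Step 1: Merge B(3) + F(5) = 8
Step 2: Merge J(7) + (B+F)(8) = 15
Step 3: Merge C(9) + G(12) = 21
Step 4: Merge (J+(B+F))(15) + I(17) = 32
Step 5: Merge (C+G)(21) + ((J+(B+F))+I)(32) = 53
Read each symbol's code off the tree from the root (left child = 0, right child = 1).

Codes:
  J: 100 (length 3)
  F: 1011 (length 4)
  B: 1010 (length 4)
  G: 01 (length 2)
  I: 11 (length 2)
  C: 00 (length 2)
Average code length: 129/53 = 2.4340 bits/symbol


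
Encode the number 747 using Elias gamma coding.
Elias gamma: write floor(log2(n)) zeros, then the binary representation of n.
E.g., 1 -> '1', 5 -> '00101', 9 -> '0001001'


num_bits = floor(log2(747)) + 1 = 10
leading_zeros = num_bits - 1 = 9
binary(747) = 1011101011

Elias gamma(747) = '000000000' + '1011101011' = 0000000001011101011 (19 bits)


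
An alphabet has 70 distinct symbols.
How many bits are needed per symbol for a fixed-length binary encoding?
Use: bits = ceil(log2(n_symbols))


log2(70) = 6.1293
Bracket: 2^6 = 64 < 70 <= 2^7 = 128
So ceil(log2(70)) = 7

bits = ceil(log2(70)) = ceil(6.1293) = 7 bits


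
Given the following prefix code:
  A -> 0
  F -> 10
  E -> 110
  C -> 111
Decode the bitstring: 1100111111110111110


Decoding step by step:
Bits 110 -> E
Bits 0 -> A
Bits 111 -> C
Bits 111 -> C
Bits 110 -> E
Bits 111 -> C
Bits 110 -> E


Decoded message: EACCECE


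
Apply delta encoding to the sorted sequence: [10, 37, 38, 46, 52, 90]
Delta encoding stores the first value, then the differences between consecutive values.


First value: 10
Deltas:
  37 - 10 = 27
  38 - 37 = 1
  46 - 38 = 8
  52 - 46 = 6
  90 - 52 = 38


Delta encoded: [10, 27, 1, 8, 6, 38]


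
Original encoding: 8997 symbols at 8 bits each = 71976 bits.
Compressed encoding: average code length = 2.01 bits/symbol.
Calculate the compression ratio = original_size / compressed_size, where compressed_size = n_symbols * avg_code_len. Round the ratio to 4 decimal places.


original_size = n_symbols * orig_bits = 8997 * 8 = 71976 bits
compressed_size = n_symbols * avg_code_len = 8997 * 2.01 = 18083.97 bits
ratio = original_size / compressed_size = 71976 / 18083.97 = 3.9801

Compression ratio = 3.9801


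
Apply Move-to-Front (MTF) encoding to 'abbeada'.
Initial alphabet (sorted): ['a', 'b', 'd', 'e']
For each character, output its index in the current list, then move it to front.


MTF encoding:
'a': index 0 in ['a', 'b', 'd', 'e'] -> ['a', 'b', 'd', 'e']
'b': index 1 in ['a', 'b', 'd', 'e'] -> ['b', 'a', 'd', 'e']
'b': index 0 in ['b', 'a', 'd', 'e'] -> ['b', 'a', 'd', 'e']
'e': index 3 in ['b', 'a', 'd', 'e'] -> ['e', 'b', 'a', 'd']
'a': index 2 in ['e', 'b', 'a', 'd'] -> ['a', 'e', 'b', 'd']
'd': index 3 in ['a', 'e', 'b', 'd'] -> ['d', 'a', 'e', 'b']
'a': index 1 in ['d', 'a', 'e', 'b'] -> ['a', 'd', 'e', 'b']


Output: [0, 1, 0, 3, 2, 3, 1]


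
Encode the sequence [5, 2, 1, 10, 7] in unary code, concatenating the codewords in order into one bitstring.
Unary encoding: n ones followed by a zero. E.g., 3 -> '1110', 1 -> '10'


Encode each number as n ones followed by a terminating 0:
  5 -> 111110 (6 bits)
  2 -> 110 (3 bits)
  1 -> 10 (2 bits)
  10 -> 11111111110 (11 bits)
  7 -> 11111110 (8 bits)
Total length = 6 + 3 + 2 + 11 + 8 = 30 bits.

Unary([5, 2, 1, 10, 7]) = 111110110101111111111011111110 (30 bits)


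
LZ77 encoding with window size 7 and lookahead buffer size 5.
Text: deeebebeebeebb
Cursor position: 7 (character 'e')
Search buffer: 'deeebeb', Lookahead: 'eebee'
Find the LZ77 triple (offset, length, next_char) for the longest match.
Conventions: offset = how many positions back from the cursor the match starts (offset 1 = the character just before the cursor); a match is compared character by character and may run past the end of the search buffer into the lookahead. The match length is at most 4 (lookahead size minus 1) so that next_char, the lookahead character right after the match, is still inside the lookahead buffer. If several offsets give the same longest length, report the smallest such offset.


Try each offset into the search buffer:
  offset=1 (pos 6, char 'b'): match length 0
  offset=2 (pos 5, char 'e'): match length 1
  offset=3 (pos 4, char 'b'): match length 0
  offset=4 (pos 3, char 'e'): match length 1
  offset=5 (pos 2, char 'e'): match length 4
  offset=6 (pos 1, char 'e'): match length 2
  offset=7 (pos 0, char 'd'): match length 0
Longest match has length 4 at offset 5.
next_char = character at position 7 + 4 = 11 -> 'e'

Best match: offset=5, length=4 (matching 'eebe' starting at position 2)
LZ77 triple: (5, 4, 'e')


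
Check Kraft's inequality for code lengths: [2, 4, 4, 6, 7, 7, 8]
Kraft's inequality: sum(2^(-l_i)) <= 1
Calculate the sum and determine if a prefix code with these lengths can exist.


Sum = 2^(-2) + 2^(-4) + 2^(-4) + 2^(-6) + 2^(-7) + 2^(-7) + 2^(-8)
    = 0.25 + 0.0625 + 0.0625 + 0.015625 + 0.0078125 + 0.0078125 + 0.00390625
    = 105/256 = 0.41015625
Since 0.41015625 <= 1, Kraft's inequality IS satisfied.
A prefix code with these lengths CAN exist.

Kraft sum = 0.41015625. Satisfied.


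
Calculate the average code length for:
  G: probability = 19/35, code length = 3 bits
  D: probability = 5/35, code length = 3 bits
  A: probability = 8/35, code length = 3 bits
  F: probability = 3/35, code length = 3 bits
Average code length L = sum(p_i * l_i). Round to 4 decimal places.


Weighted contributions p_i * l_i:
  G: (19/35) * 3 = 57/35
  D: (5/35) * 3 = 15/35
  A: (8/35) * 3 = 24/35
  F: (3/35) * 3 = 9/35
Sum = (57 + 15 + 24 + 9)/35 = 105/35

L = 105/35 = 3.0000 bits/symbol


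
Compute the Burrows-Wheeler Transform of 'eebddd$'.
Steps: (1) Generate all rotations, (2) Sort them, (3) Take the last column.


Rotations (sorted):
  0: $eebddd -> last char: d
  1: bddd$ee -> last char: e
  2: d$eebdd -> last char: d
  3: dd$eebd -> last char: d
  4: ddd$eeb -> last char: b
  5: ebddd$e -> last char: e
  6: eebddd$ -> last char: $


BWT = deddbe$


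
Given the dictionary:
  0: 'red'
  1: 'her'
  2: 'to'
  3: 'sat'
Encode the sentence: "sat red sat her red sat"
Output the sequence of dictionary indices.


Look up each word in the dictionary:
  'sat' -> 3
  'red' -> 0
  'sat' -> 3
  'her' -> 1
  'red' -> 0
  'sat' -> 3

Encoded: [3, 0, 3, 1, 0, 3]


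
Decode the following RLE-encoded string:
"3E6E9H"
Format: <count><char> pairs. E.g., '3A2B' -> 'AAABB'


Expanding each <count><char> pair:
  3E -> 'EEE'
  6E -> 'EEEEEE'
  9H -> 'HHHHHHHHH'

Decoded = EEEEEEEEEHHHHHHHHH


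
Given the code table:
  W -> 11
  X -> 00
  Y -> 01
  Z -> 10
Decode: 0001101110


Decoding:
00 -> X
01 -> Y
10 -> Z
11 -> W
10 -> Z


Result: XYZWZ


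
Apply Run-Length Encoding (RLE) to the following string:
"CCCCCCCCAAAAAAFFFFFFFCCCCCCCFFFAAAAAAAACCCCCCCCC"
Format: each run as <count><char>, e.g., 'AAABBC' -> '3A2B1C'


Scanning runs left to right:
  i=0: run of 'C' x 8 -> '8C'
  i=8: run of 'A' x 6 -> '6A'
  i=14: run of 'F' x 7 -> '7F'
  i=21: run of 'C' x 7 -> '7C'
  i=28: run of 'F' x 3 -> '3F'
  i=31: run of 'A' x 8 -> '8A'
  i=39: run of 'C' x 9 -> '9C'

RLE = 8C6A7F7C3F8A9C


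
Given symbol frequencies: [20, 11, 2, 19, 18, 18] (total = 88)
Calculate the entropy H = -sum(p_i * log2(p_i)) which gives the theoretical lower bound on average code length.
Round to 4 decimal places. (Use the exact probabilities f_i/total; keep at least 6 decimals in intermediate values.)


Per-symbol terms -p_i * log2(p_i) with p_i = f_i/88:
  p = 20/88 = 0.227273: log2(p) = -2.137504, -p*log2(p) = 0.485796
  p = 11/88 = 0.125000: log2(p) = -3.000000, -p*log2(p) = 0.375000
  p = 2/88 = 0.022727: log2(p) = -5.459432, -p*log2(p) = 0.124078
  p = 19/88 = 0.215909: log2(p) = -2.211504, -p*log2(p) = 0.477484
  p = 18/88 = 0.204545: log2(p) = -2.289507, -p*log2(p) = 0.468308
  p = 18/88 = 0.204545: log2(p) = -2.289507, -p*log2(p) = 0.468308
H = 0.485796 + 0.375000 + 0.124078 + 0.477484 + 0.468308 + 0.468308 = 2.398974

H = 2.399 bits/symbol


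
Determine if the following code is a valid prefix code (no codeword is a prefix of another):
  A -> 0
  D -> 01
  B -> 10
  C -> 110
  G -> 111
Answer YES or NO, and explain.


Checking each pair (does one codeword prefix another?):
  A='0' vs D='01': prefix -- VIOLATION

NO -- this is NOT a valid prefix code. A (0) is a prefix of D (01).


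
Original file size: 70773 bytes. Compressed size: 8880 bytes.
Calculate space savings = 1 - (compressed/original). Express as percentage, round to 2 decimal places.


ratio = compressed/original = 8880/70773 = 0.125472
savings = 1 - ratio = 1 - 0.125472 = 0.874528
as a percentage: 0.874528 * 100 = 87.45%

Space savings = 1 - 8880/70773 = 87.45%


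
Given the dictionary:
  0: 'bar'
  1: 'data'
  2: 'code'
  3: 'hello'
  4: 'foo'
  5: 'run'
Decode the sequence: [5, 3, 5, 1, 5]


Look up each index in the dictionary:
  5 -> 'run'
  3 -> 'hello'
  5 -> 'run'
  1 -> 'data'
  5 -> 'run'

Decoded: "run hello run data run"


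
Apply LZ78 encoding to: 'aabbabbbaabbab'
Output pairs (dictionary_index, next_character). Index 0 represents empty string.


LZ78 encoding steps:
Dictionary: {0: ''}
Step 1: w='' (idx 0), next='a' -> output (0, 'a'), add 'a' as idx 1
Step 2: w='a' (idx 1), next='b' -> output (1, 'b'), add 'ab' as idx 2
Step 3: w='' (idx 0), next='b' -> output (0, 'b'), add 'b' as idx 3
Step 4: w='ab' (idx 2), next='b' -> output (2, 'b'), add 'abb' as idx 4
Step 5: w='b' (idx 3), next='a' -> output (3, 'a'), add 'ba' as idx 5
Step 6: w='abb' (idx 4), next='a' -> output (4, 'a'), add 'abba' as idx 6
Step 7: w='b' (idx 3), end of input -> output (3, '')


Encoded: [(0, 'a'), (1, 'b'), (0, 'b'), (2, 'b'), (3, 'a'), (4, 'a'), (3, '')]


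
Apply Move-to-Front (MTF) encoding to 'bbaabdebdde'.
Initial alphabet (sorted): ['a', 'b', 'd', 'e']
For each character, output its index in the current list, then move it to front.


MTF encoding:
'b': index 1 in ['a', 'b', 'd', 'e'] -> ['b', 'a', 'd', 'e']
'b': index 0 in ['b', 'a', 'd', 'e'] -> ['b', 'a', 'd', 'e']
'a': index 1 in ['b', 'a', 'd', 'e'] -> ['a', 'b', 'd', 'e']
'a': index 0 in ['a', 'b', 'd', 'e'] -> ['a', 'b', 'd', 'e']
'b': index 1 in ['a', 'b', 'd', 'e'] -> ['b', 'a', 'd', 'e']
'd': index 2 in ['b', 'a', 'd', 'e'] -> ['d', 'b', 'a', 'e']
'e': index 3 in ['d', 'b', 'a', 'e'] -> ['e', 'd', 'b', 'a']
'b': index 2 in ['e', 'd', 'b', 'a'] -> ['b', 'e', 'd', 'a']
'd': index 2 in ['b', 'e', 'd', 'a'] -> ['d', 'b', 'e', 'a']
'd': index 0 in ['d', 'b', 'e', 'a'] -> ['d', 'b', 'e', 'a']
'e': index 2 in ['d', 'b', 'e', 'a'] -> ['e', 'd', 'b', 'a']


Output: [1, 0, 1, 0, 1, 2, 3, 2, 2, 0, 2]


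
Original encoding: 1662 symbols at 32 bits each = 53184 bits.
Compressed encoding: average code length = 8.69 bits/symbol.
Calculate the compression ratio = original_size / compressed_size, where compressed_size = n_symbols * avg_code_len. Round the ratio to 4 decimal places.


original_size = n_symbols * orig_bits = 1662 * 32 = 53184 bits
compressed_size = n_symbols * avg_code_len = 1662 * 8.69 = 14442.78 bits
ratio = original_size / compressed_size = 53184 / 14442.78 = 3.6824

Compression ratio = 3.6824


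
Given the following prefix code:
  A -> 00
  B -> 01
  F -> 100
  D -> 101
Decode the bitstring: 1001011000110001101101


Decoding step by step:
Bits 100 -> F
Bits 101 -> D
Bits 100 -> F
Bits 01 -> B
Bits 100 -> F
Bits 01 -> B
Bits 101 -> D
Bits 101 -> D


Decoded message: FDFBFBDD


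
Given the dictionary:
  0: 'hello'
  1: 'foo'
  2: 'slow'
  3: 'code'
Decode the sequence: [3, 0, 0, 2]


Look up each index in the dictionary:
  3 -> 'code'
  0 -> 'hello'
  0 -> 'hello'
  2 -> 'slow'

Decoded: "code hello hello slow"


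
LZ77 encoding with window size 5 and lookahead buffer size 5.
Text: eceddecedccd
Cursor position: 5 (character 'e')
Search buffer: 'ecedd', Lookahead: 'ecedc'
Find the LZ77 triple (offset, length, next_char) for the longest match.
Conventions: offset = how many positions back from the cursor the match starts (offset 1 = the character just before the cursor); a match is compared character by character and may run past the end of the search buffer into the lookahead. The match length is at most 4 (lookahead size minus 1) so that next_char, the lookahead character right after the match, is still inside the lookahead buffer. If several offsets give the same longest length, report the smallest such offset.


Try each offset into the search buffer:
  offset=1 (pos 4, char 'd'): match length 0
  offset=2 (pos 3, char 'd'): match length 0
  offset=3 (pos 2, char 'e'): match length 1
  offset=4 (pos 1, char 'c'): match length 0
  offset=5 (pos 0, char 'e'): match length 4
Longest match has length 4 at offset 5.
next_char = character at position 5 + 4 = 9 -> 'c'

Best match: offset=5, length=4 (matching 'eced' starting at position 0)
LZ77 triple: (5, 4, 'c')


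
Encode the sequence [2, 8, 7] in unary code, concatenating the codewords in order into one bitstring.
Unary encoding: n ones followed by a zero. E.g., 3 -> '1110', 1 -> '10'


Encode each number as n ones followed by a terminating 0:
  2 -> 110 (3 bits)
  8 -> 111111110 (9 bits)
  7 -> 11111110 (8 bits)
Total length = 3 + 9 + 8 = 20 bits.

Unary([2, 8, 7]) = 11011111111011111110 (20 bits)


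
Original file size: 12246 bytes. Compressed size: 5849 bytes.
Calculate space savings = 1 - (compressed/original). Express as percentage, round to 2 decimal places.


ratio = compressed/original = 5849/12246 = 0.477625
savings = 1 - ratio = 1 - 0.477625 = 0.522375
as a percentage: 0.522375 * 100 = 52.24%

Space savings = 1 - 5849/12246 = 52.24%


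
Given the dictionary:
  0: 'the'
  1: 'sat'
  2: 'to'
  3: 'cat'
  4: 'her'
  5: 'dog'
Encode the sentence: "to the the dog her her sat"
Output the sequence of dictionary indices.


Look up each word in the dictionary:
  'to' -> 2
  'the' -> 0
  'the' -> 0
  'dog' -> 5
  'her' -> 4
  'her' -> 4
  'sat' -> 1

Encoded: [2, 0, 0, 5, 4, 4, 1]


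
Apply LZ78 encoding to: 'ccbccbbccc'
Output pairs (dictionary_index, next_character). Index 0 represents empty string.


LZ78 encoding steps:
Dictionary: {0: ''}
Step 1: w='' (idx 0), next='c' -> output (0, 'c'), add 'c' as idx 1
Step 2: w='c' (idx 1), next='b' -> output (1, 'b'), add 'cb' as idx 2
Step 3: w='c' (idx 1), next='c' -> output (1, 'c'), add 'cc' as idx 3
Step 4: w='' (idx 0), next='b' -> output (0, 'b'), add 'b' as idx 4
Step 5: w='b' (idx 4), next='c' -> output (4, 'c'), add 'bc' as idx 5
Step 6: w='cc' (idx 3), end of input -> output (3, '')


Encoded: [(0, 'c'), (1, 'b'), (1, 'c'), (0, 'b'), (4, 'c'), (3, '')]


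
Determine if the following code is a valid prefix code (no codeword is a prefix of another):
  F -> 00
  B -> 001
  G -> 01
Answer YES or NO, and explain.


Checking each pair (does one codeword prefix another?):
  F='00' vs B='001': prefix -- VIOLATION

NO -- this is NOT a valid prefix code. F (00) is a prefix of B (001).


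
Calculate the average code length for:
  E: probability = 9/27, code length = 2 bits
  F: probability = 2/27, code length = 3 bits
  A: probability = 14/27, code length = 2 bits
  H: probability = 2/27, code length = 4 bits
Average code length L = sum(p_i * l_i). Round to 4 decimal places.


Weighted contributions p_i * l_i:
  E: (9/27) * 2 = 18/27
  F: (2/27) * 3 = 6/27
  A: (14/27) * 2 = 28/27
  H: (2/27) * 4 = 8/27
Sum = (18 + 6 + 28 + 8)/27 = 60/27

L = 60/27 = 2.2222 bits/symbol


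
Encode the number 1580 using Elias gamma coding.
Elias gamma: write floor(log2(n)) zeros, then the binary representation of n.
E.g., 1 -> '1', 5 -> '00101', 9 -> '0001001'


num_bits = floor(log2(1580)) + 1 = 11
leading_zeros = num_bits - 1 = 10
binary(1580) = 11000101100

Elias gamma(1580) = '0000000000' + '11000101100' = 000000000011000101100 (21 bits)


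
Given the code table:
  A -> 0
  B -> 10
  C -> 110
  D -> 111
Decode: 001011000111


Decoding:
0 -> A
0 -> A
10 -> B
110 -> C
0 -> A
0 -> A
111 -> D


Result: AABCAAD


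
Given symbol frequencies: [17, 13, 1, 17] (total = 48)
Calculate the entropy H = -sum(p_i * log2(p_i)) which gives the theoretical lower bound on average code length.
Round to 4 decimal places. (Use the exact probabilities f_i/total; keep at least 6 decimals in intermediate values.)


Per-symbol terms -p_i * log2(p_i) with p_i = f_i/48:
  p = 17/48 = 0.354167: log2(p) = -1.497500, -p*log2(p) = 0.530364
  p = 13/48 = 0.270833: log2(p) = -1.884523, -p*log2(p) = 0.510392
  p = 1/48 = 0.020833: log2(p) = -5.584963, -p*log2(p) = 0.116353
  p = 17/48 = 0.354167: log2(p) = -1.497500, -p*log2(p) = 0.530364
H = 0.530364 + 0.510392 + 0.116353 + 0.530364 = 1.687473

H = 1.6875 bits/symbol


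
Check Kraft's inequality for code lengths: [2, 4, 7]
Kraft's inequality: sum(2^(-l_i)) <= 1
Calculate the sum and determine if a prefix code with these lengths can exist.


Sum = 2^(-2) + 2^(-4) + 2^(-7)
    = 0.25 + 0.0625 + 0.0078125
    = 41/128 = 0.3203125
Since 0.3203125 <= 1, Kraft's inequality IS satisfied.
A prefix code with these lengths CAN exist.

Kraft sum = 0.3203125. Satisfied.


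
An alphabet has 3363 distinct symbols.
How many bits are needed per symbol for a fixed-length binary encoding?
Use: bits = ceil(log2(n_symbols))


log2(3363) = 11.7155
Bracket: 2^11 = 2048 < 3363 <= 2^12 = 4096
So ceil(log2(3363)) = 12

bits = ceil(log2(3363)) = ceil(11.7155) = 12 bits


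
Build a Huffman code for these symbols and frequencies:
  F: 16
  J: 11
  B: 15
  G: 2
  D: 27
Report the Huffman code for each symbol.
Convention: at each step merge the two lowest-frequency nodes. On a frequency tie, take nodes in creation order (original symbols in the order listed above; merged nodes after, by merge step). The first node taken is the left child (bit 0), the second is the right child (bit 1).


Huffman tree construction:
Step 1: Merge G(2) + J(11) = 13
Step 2: Merge (G+J)(13) + B(15) = 28
Step 3: Merge F(16) + D(27) = 43
Step 4: Merge ((G+J)+B)(28) + (F+D)(43) = 71
Read each symbol's code off the tree from the root (left child = 0, right child = 1).

Codes:
  F: 10 (length 2)
  J: 001 (length 3)
  B: 01 (length 2)
  G: 000 (length 3)
  D: 11 (length 2)
Average code length: 155/71 = 2.1831 bits/symbol


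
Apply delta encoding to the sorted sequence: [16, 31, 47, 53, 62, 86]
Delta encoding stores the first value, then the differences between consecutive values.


First value: 16
Deltas:
  31 - 16 = 15
  47 - 31 = 16
  53 - 47 = 6
  62 - 53 = 9
  86 - 62 = 24


Delta encoded: [16, 15, 16, 6, 9, 24]


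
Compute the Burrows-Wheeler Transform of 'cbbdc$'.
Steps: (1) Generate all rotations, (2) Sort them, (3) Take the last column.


Rotations (sorted):
  0: $cbbdc -> last char: c
  1: bbdc$c -> last char: c
  2: bdc$cb -> last char: b
  3: c$cbbd -> last char: d
  4: cbbdc$ -> last char: $
  5: dc$cbb -> last char: b


BWT = ccbd$b


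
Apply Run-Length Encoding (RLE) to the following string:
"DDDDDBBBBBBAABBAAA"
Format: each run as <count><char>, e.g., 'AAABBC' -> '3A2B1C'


Scanning runs left to right:
  i=0: run of 'D' x 5 -> '5D'
  i=5: run of 'B' x 6 -> '6B'
  i=11: run of 'A' x 2 -> '2A'
  i=13: run of 'B' x 2 -> '2B'
  i=15: run of 'A' x 3 -> '3A'

RLE = 5D6B2A2B3A


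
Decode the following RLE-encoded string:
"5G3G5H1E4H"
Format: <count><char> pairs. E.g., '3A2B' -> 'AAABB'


Expanding each <count><char> pair:
  5G -> 'GGGGG'
  3G -> 'GGG'
  5H -> 'HHHHH'
  1E -> 'E'
  4H -> 'HHHH'

Decoded = GGGGGGGGHHHHHEHHHH


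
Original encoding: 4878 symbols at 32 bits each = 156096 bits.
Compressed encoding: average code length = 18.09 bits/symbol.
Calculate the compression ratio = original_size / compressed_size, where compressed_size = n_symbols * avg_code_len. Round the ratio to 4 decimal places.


original_size = n_symbols * orig_bits = 4878 * 32 = 156096 bits
compressed_size = n_symbols * avg_code_len = 4878 * 18.09 = 88243.02 bits
ratio = original_size / compressed_size = 156096 / 88243.02 = 1.7689

Compression ratio = 1.7689


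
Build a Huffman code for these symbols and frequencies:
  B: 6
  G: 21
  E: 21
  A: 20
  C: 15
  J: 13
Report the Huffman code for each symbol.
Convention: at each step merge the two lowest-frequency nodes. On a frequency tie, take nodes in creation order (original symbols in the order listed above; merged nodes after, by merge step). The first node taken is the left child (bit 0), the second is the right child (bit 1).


Huffman tree construction:
Step 1: Merge B(6) + J(13) = 19
Step 2: Merge C(15) + (B+J)(19) = 34
Step 3: Merge A(20) + G(21) = 41
Step 4: Merge E(21) + (C+(B+J))(34) = 55
Step 5: Merge (A+G)(41) + (E+(C+(B+J)))(55) = 96
Read each symbol's code off the tree from the root (left child = 0, right child = 1).

Codes:
  B: 1110 (length 4)
  G: 01 (length 2)
  E: 10 (length 2)
  A: 00 (length 2)
  C: 110 (length 3)
  J: 1111 (length 4)
Average code length: 245/96 = 2.5521 bits/symbol


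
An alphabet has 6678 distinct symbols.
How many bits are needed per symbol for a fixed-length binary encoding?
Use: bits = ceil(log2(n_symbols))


log2(6678) = 12.7052
Bracket: 2^12 = 4096 < 6678 <= 2^13 = 8192
So ceil(log2(6678)) = 13

bits = ceil(log2(6678)) = ceil(12.7052) = 13 bits


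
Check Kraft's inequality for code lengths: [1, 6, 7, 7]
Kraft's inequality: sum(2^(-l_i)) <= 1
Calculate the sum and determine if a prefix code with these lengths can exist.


Sum = 2^(-1) + 2^(-6) + 2^(-7) + 2^(-7)
    = 0.5 + 0.015625 + 0.0078125 + 0.0078125
    = 68/128 = 0.53125
Since 0.53125 <= 1, Kraft's inequality IS satisfied.
A prefix code with these lengths CAN exist.

Kraft sum = 0.53125. Satisfied.


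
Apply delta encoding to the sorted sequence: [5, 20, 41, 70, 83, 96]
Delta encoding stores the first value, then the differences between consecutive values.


First value: 5
Deltas:
  20 - 5 = 15
  41 - 20 = 21
  70 - 41 = 29
  83 - 70 = 13
  96 - 83 = 13


Delta encoded: [5, 15, 21, 29, 13, 13]


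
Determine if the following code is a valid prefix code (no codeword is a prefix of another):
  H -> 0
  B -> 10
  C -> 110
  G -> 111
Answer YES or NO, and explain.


Checking each pair (does one codeword prefix another?):
  H='0' vs B='10': no prefix
  H='0' vs C='110': no prefix
  H='0' vs G='111': no prefix
  B='10' vs H='0': no prefix
  B='10' vs C='110': no prefix
  B='10' vs G='111': no prefix
  C='110' vs H='0': no prefix
  C='110' vs B='10': no prefix
  C='110' vs G='111': no prefix
  G='111' vs H='0': no prefix
  G='111' vs B='10': no prefix
  G='111' vs C='110': no prefix
No violation found over all pairs.

YES -- this is a valid prefix code. No codeword is a prefix of any other codeword.


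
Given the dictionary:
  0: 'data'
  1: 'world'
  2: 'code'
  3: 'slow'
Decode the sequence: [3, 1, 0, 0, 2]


Look up each index in the dictionary:
  3 -> 'slow'
  1 -> 'world'
  0 -> 'data'
  0 -> 'data'
  2 -> 'code'

Decoded: "slow world data data code"


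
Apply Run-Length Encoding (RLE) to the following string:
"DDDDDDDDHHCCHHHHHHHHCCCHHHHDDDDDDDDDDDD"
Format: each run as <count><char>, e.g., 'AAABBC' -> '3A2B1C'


Scanning runs left to right:
  i=0: run of 'D' x 8 -> '8D'
  i=8: run of 'H' x 2 -> '2H'
  i=10: run of 'C' x 2 -> '2C'
  i=12: run of 'H' x 8 -> '8H'
  i=20: run of 'C' x 3 -> '3C'
  i=23: run of 'H' x 4 -> '4H'
  i=27: run of 'D' x 12 -> '12D'

RLE = 8D2H2C8H3C4H12D


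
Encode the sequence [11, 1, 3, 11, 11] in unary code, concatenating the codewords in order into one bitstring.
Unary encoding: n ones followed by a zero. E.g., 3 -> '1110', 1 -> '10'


Encode each number as n ones followed by a terminating 0:
  11 -> 111111111110 (12 bits)
  1 -> 10 (2 bits)
  3 -> 1110 (4 bits)
  11 -> 111111111110 (12 bits)
  11 -> 111111111110 (12 bits)
Total length = 12 + 2 + 4 + 12 + 12 = 42 bits.

Unary([11, 1, 3, 11, 11]) = 111111111110101110111111111110111111111110 (42 bits)


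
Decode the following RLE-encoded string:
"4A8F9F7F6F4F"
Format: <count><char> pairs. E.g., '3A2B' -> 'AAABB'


Expanding each <count><char> pair:
  4A -> 'AAAA'
  8F -> 'FFFFFFFF'
  9F -> 'FFFFFFFFF'
  7F -> 'FFFFFFF'
  6F -> 'FFFFFF'
  4F -> 'FFFF'

Decoded = AAAAFFFFFFFFFFFFFFFFFFFFFFFFFFFFFFFFFF


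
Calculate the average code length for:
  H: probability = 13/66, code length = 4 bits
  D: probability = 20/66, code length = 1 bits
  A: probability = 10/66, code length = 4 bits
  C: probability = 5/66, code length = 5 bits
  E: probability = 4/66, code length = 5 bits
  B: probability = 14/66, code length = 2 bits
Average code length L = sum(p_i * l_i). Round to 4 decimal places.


Weighted contributions p_i * l_i:
  H: (13/66) * 4 = 52/66
  D: (20/66) * 1 = 20/66
  A: (10/66) * 4 = 40/66
  C: (5/66) * 5 = 25/66
  E: (4/66) * 5 = 20/66
  B: (14/66) * 2 = 28/66
Sum = (52 + 20 + 40 + 25 + 20 + 28)/66 = 185/66

L = 185/66 = 2.8030 bits/symbol


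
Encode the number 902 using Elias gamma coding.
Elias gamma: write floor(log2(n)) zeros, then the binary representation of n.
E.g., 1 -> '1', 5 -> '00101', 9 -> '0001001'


num_bits = floor(log2(902)) + 1 = 10
leading_zeros = num_bits - 1 = 9
binary(902) = 1110000110

Elias gamma(902) = '000000000' + '1110000110' = 0000000001110000110 (19 bits)


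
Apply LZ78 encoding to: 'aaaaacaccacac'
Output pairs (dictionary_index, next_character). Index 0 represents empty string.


LZ78 encoding steps:
Dictionary: {0: ''}
Step 1: w='' (idx 0), next='a' -> output (0, 'a'), add 'a' as idx 1
Step 2: w='a' (idx 1), next='a' -> output (1, 'a'), add 'aa' as idx 2
Step 3: w='aa' (idx 2), next='c' -> output (2, 'c'), add 'aac' as idx 3
Step 4: w='a' (idx 1), next='c' -> output (1, 'c'), add 'ac' as idx 4
Step 5: w='' (idx 0), next='c' -> output (0, 'c'), add 'c' as idx 5
Step 6: w='ac' (idx 4), next='a' -> output (4, 'a'), add 'aca' as idx 6
Step 7: w='c' (idx 5), end of input -> output (5, '')


Encoded: [(0, 'a'), (1, 'a'), (2, 'c'), (1, 'c'), (0, 'c'), (4, 'a'), (5, '')]


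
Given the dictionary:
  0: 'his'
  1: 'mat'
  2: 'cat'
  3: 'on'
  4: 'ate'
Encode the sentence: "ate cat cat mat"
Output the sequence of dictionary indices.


Look up each word in the dictionary:
  'ate' -> 4
  'cat' -> 2
  'cat' -> 2
  'mat' -> 1

Encoded: [4, 2, 2, 1]


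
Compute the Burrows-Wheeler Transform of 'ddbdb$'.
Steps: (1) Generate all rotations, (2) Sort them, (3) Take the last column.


Rotations (sorted):
  0: $ddbdb -> last char: b
  1: b$ddbd -> last char: d
  2: bdb$dd -> last char: d
  3: db$ddb -> last char: b
  4: dbdb$d -> last char: d
  5: ddbdb$ -> last char: $


BWT = bddbd$


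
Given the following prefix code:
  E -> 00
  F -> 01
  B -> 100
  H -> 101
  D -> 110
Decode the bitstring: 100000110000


Decoding step by step:
Bits 100 -> B
Bits 00 -> E
Bits 01 -> F
Bits 100 -> B
Bits 00 -> E


Decoded message: BEFBE


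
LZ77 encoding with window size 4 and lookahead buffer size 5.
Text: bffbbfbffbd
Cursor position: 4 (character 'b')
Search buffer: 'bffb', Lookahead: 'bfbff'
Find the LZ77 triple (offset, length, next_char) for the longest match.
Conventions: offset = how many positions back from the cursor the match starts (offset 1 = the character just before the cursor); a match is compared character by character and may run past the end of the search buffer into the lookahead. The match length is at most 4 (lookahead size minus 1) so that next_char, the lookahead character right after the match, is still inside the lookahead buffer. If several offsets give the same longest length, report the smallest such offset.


Try each offset into the search buffer:
  offset=1 (pos 3, char 'b'): match length 1
  offset=2 (pos 2, char 'f'): match length 0
  offset=3 (pos 1, char 'f'): match length 0
  offset=4 (pos 0, char 'b'): match length 2
Longest match has length 2 at offset 4.
next_char = character at position 4 + 2 = 6 -> 'b'

Best match: offset=4, length=2 (matching 'bf' starting at position 0)
LZ77 triple: (4, 2, 'b')


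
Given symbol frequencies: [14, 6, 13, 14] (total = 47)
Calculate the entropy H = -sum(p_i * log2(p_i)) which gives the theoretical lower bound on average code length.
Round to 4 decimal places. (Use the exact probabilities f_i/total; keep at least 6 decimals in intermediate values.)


Per-symbol terms -p_i * log2(p_i) with p_i = f_i/47:
  p = 14/47 = 0.297872: log2(p) = -1.747234, -p*log2(p) = 0.520453
  p = 6/47 = 0.127660: log2(p) = -2.969626, -p*log2(p) = 0.379101
  p = 13/47 = 0.276596: log2(p) = -1.854149, -p*log2(p) = 0.512850
  p = 14/47 = 0.297872: log2(p) = -1.747234, -p*log2(p) = 0.520453
H = 0.520453 + 0.379101 + 0.512850 + 0.520453 = 1.932857

H = 1.9329 bits/symbol


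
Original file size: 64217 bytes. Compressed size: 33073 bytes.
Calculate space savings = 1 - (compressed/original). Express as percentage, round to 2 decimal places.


ratio = compressed/original = 33073/64217 = 0.515019
savings = 1 - ratio = 1 - 0.515019 = 0.484981
as a percentage: 0.484981 * 100 = 48.5%

Space savings = 1 - 33073/64217 = 48.5%


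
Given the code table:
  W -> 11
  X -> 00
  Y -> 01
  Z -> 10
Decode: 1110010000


Decoding:
11 -> W
10 -> Z
01 -> Y
00 -> X
00 -> X


Result: WZYXX


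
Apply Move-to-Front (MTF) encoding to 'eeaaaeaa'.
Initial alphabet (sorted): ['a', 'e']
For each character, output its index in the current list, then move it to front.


MTF encoding:
'e': index 1 in ['a', 'e'] -> ['e', 'a']
'e': index 0 in ['e', 'a'] -> ['e', 'a']
'a': index 1 in ['e', 'a'] -> ['a', 'e']
'a': index 0 in ['a', 'e'] -> ['a', 'e']
'a': index 0 in ['a', 'e'] -> ['a', 'e']
'e': index 1 in ['a', 'e'] -> ['e', 'a']
'a': index 1 in ['e', 'a'] -> ['a', 'e']
'a': index 0 in ['a', 'e'] -> ['a', 'e']


Output: [1, 0, 1, 0, 0, 1, 1, 0]


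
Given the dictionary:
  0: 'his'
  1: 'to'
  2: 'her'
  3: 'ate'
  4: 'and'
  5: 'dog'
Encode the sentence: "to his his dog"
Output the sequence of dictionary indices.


Look up each word in the dictionary:
  'to' -> 1
  'his' -> 0
  'his' -> 0
  'dog' -> 5

Encoded: [1, 0, 0, 5]


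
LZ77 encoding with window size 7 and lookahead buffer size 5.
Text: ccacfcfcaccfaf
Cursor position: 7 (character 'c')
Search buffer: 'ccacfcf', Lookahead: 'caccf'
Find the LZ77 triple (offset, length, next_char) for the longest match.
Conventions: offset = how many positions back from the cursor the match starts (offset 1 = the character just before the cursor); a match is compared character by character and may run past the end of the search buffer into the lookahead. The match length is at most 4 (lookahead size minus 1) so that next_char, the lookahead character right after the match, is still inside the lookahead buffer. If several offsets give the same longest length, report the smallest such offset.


Try each offset into the search buffer:
  offset=1 (pos 6, char 'f'): match length 0
  offset=2 (pos 5, char 'c'): match length 1
  offset=3 (pos 4, char 'f'): match length 0
  offset=4 (pos 3, char 'c'): match length 1
  offset=5 (pos 2, char 'a'): match length 0
  offset=6 (pos 1, char 'c'): match length 3
  offset=7 (pos 0, char 'c'): match length 1
Longest match has length 3 at offset 6.
next_char = character at position 7 + 3 = 10 -> 'c'

Best match: offset=6, length=3 (matching 'cac' starting at position 1)
LZ77 triple: (6, 3, 'c')


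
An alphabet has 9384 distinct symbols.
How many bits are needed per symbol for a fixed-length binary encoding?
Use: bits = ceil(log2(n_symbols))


log2(9384) = 13.196
Bracket: 2^13 = 8192 < 9384 <= 2^14 = 16384
So ceil(log2(9384)) = 14

bits = ceil(log2(9384)) = ceil(13.196) = 14 bits


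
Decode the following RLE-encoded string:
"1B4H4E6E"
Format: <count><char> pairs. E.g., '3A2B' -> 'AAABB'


Expanding each <count><char> pair:
  1B -> 'B'
  4H -> 'HHHH'
  4E -> 'EEEE'
  6E -> 'EEEEEE'

Decoded = BHHHHEEEEEEEEEE


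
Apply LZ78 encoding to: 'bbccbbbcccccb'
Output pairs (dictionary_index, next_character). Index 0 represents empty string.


LZ78 encoding steps:
Dictionary: {0: ''}
Step 1: w='' (idx 0), next='b' -> output (0, 'b'), add 'b' as idx 1
Step 2: w='b' (idx 1), next='c' -> output (1, 'c'), add 'bc' as idx 2
Step 3: w='' (idx 0), next='c' -> output (0, 'c'), add 'c' as idx 3
Step 4: w='b' (idx 1), next='b' -> output (1, 'b'), add 'bb' as idx 4
Step 5: w='bc' (idx 2), next='c' -> output (2, 'c'), add 'bcc' as idx 5
Step 6: w='c' (idx 3), next='c' -> output (3, 'c'), add 'cc' as idx 6
Step 7: w='c' (idx 3), next='b' -> output (3, 'b'), add 'cb' as idx 7


Encoded: [(0, 'b'), (1, 'c'), (0, 'c'), (1, 'b'), (2, 'c'), (3, 'c'), (3, 'b')]


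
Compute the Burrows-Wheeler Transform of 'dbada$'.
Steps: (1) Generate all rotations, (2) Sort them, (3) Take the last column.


Rotations (sorted):
  0: $dbada -> last char: a
  1: a$dbad -> last char: d
  2: ada$db -> last char: b
  3: bada$d -> last char: d
  4: da$dba -> last char: a
  5: dbada$ -> last char: $


BWT = adbda$


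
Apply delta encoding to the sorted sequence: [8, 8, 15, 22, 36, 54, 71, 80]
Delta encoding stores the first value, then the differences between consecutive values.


First value: 8
Deltas:
  8 - 8 = 0
  15 - 8 = 7
  22 - 15 = 7
  36 - 22 = 14
  54 - 36 = 18
  71 - 54 = 17
  80 - 71 = 9


Delta encoded: [8, 0, 7, 7, 14, 18, 17, 9]


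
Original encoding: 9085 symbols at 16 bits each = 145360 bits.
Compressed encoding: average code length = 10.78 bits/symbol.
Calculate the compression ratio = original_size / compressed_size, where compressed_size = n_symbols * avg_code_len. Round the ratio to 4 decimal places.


original_size = n_symbols * orig_bits = 9085 * 16 = 145360 bits
compressed_size = n_symbols * avg_code_len = 9085 * 10.78 = 97936.3 bits
ratio = original_size / compressed_size = 145360 / 97936.3 = 1.4842

Compression ratio = 1.4842


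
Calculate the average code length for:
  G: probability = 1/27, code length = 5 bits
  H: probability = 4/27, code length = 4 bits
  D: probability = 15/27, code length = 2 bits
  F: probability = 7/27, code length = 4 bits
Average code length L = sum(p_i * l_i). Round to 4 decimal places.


Weighted contributions p_i * l_i:
  G: (1/27) * 5 = 5/27
  H: (4/27) * 4 = 16/27
  D: (15/27) * 2 = 30/27
  F: (7/27) * 4 = 28/27
Sum = (5 + 16 + 30 + 28)/27 = 79/27

L = 79/27 = 2.9259 bits/symbol


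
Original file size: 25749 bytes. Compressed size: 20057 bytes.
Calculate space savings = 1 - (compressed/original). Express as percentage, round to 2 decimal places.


ratio = compressed/original = 20057/25749 = 0.778943
savings = 1 - ratio = 1 - 0.778943 = 0.221057
as a percentage: 0.221057 * 100 = 22.11%

Space savings = 1 - 20057/25749 = 22.11%


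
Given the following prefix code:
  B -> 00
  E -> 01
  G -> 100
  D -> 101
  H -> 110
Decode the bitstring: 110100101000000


Decoding step by step:
Bits 110 -> H
Bits 100 -> G
Bits 101 -> D
Bits 00 -> B
Bits 00 -> B
Bits 00 -> B


Decoded message: HGDBBB


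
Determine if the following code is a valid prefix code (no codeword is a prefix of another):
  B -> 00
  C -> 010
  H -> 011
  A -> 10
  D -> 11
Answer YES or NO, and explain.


Checking each pair (does one codeword prefix another?):
  B='00' vs C='010': no prefix
  B='00' vs H='011': no prefix
  B='00' vs A='10': no prefix
  B='00' vs D='11': no prefix
  C='010' vs B='00': no prefix
  C='010' vs H='011': no prefix
  C='010' vs A='10': no prefix
  C='010' vs D='11': no prefix
  H='011' vs B='00': no prefix
  H='011' vs C='010': no prefix
  H='011' vs A='10': no prefix
  H='011' vs D='11': no prefix
  A='10' vs B='00': no prefix
  A='10' vs C='010': no prefix
  A='10' vs H='011': no prefix
  A='10' vs D='11': no prefix
  D='11' vs B='00': no prefix
  D='11' vs C='010': no prefix
  D='11' vs H='011': no prefix
  D='11' vs A='10': no prefix
No violation found over all pairs.

YES -- this is a valid prefix code. No codeword is a prefix of any other codeword.


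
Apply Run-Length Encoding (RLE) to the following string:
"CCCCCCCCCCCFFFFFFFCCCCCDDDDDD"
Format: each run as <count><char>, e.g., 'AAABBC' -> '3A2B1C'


Scanning runs left to right:
  i=0: run of 'C' x 11 -> '11C'
  i=11: run of 'F' x 7 -> '7F'
  i=18: run of 'C' x 5 -> '5C'
  i=23: run of 'D' x 6 -> '6D'

RLE = 11C7F5C6D


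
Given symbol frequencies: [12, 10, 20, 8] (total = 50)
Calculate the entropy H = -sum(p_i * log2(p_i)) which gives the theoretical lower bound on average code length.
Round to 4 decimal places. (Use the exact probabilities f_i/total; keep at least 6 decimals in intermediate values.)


Per-symbol terms -p_i * log2(p_i) with p_i = f_i/50:
  p = 12/50 = 0.240000: log2(p) = -2.058894, -p*log2(p) = 0.494134
  p = 10/50 = 0.200000: log2(p) = -2.321928, -p*log2(p) = 0.464386
  p = 20/50 = 0.400000: log2(p) = -1.321928, -p*log2(p) = 0.528771
  p = 8/50 = 0.160000: log2(p) = -2.643856, -p*log2(p) = 0.423017
H = 0.494134 + 0.464386 + 0.528771 + 0.423017 = 1.910308

H = 1.9103 bits/symbol


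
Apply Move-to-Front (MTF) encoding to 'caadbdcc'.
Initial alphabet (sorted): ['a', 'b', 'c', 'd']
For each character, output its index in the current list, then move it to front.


MTF encoding:
'c': index 2 in ['a', 'b', 'c', 'd'] -> ['c', 'a', 'b', 'd']
'a': index 1 in ['c', 'a', 'b', 'd'] -> ['a', 'c', 'b', 'd']
'a': index 0 in ['a', 'c', 'b', 'd'] -> ['a', 'c', 'b', 'd']
'd': index 3 in ['a', 'c', 'b', 'd'] -> ['d', 'a', 'c', 'b']
'b': index 3 in ['d', 'a', 'c', 'b'] -> ['b', 'd', 'a', 'c']
'd': index 1 in ['b', 'd', 'a', 'c'] -> ['d', 'b', 'a', 'c']
'c': index 3 in ['d', 'b', 'a', 'c'] -> ['c', 'd', 'b', 'a']
'c': index 0 in ['c', 'd', 'b', 'a'] -> ['c', 'd', 'b', 'a']


Output: [2, 1, 0, 3, 3, 1, 3, 0]


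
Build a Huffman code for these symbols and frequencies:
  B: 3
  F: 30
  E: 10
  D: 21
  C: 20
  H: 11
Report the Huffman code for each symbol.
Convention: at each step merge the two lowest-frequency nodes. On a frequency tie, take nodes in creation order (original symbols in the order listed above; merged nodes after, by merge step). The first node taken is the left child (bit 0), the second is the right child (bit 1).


Huffman tree construction:
Step 1: Merge B(3) + E(10) = 13
Step 2: Merge H(11) + (B+E)(13) = 24
Step 3: Merge C(20) + D(21) = 41
Step 4: Merge (H+(B+E))(24) + F(30) = 54
Step 5: Merge (C+D)(41) + ((H+(B+E))+F)(54) = 95
Read each symbol's code off the tree from the root (left child = 0, right child = 1).

Codes:
  B: 1010 (length 4)
  F: 11 (length 2)
  E: 1011 (length 4)
  D: 01 (length 2)
  C: 00 (length 2)
  H: 100 (length 3)
Average code length: 227/95 = 2.3895 bits/symbol


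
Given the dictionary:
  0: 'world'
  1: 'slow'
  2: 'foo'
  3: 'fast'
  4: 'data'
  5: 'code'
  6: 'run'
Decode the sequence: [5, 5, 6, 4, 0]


Look up each index in the dictionary:
  5 -> 'code'
  5 -> 'code'
  6 -> 'run'
  4 -> 'data'
  0 -> 'world'

Decoded: "code code run data world"


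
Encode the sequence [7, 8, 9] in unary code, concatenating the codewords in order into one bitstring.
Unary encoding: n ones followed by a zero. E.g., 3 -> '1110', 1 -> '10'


Encode each number as n ones followed by a terminating 0:
  7 -> 11111110 (8 bits)
  8 -> 111111110 (9 bits)
  9 -> 1111111110 (10 bits)
Total length = 8 + 9 + 10 = 27 bits.

Unary([7, 8, 9]) = 111111101111111101111111110 (27 bits)


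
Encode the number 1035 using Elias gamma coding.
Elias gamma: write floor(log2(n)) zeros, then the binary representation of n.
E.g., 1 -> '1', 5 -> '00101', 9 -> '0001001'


num_bits = floor(log2(1035)) + 1 = 11
leading_zeros = num_bits - 1 = 10
binary(1035) = 10000001011

Elias gamma(1035) = '0000000000' + '10000001011' = 000000000010000001011 (21 bits)


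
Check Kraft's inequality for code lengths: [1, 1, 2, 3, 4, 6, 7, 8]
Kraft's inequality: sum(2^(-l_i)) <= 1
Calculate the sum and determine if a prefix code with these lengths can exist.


Sum = 2^(-1) + 2^(-1) + 2^(-2) + 2^(-3) + 2^(-4) + 2^(-6) + 2^(-7) + 2^(-8)
    = 0.5 + 0.5 + 0.25 + 0.125 + 0.0625 + 0.015625 + 0.0078125 + 0.00390625
    = 375/256 = 1.46484375
Since 1.46484375 > 1, Kraft's inequality is NOT satisfied.
A prefix code with these lengths CANNOT exist.

Kraft sum = 1.46484375. Not satisfied.
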